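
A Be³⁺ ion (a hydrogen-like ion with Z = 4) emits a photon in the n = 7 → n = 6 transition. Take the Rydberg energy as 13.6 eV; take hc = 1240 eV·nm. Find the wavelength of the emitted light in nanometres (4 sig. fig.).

773.2 nm

For Z = 4 the level energies scale as Z², so the effective Rydberg energy is 13.6 × 16 = 217.6 eV.
ΔE = 217.6 × (1/6² − 1/7²) = 217.6 × 0.007370 = 1.604 eV.
λ = hc/ΔE = 1240 / 1.604 = 773.2 nm.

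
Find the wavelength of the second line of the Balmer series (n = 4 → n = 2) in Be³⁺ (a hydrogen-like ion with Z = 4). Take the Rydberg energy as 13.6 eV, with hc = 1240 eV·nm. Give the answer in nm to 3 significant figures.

The Balmer series terminates on n_f = 2; the second line has n_i = 2+2 = 4.
ΔE = 217.6 × (1/2² − 1/4²) = 40.80 eV.
λ = 1240 / 40.80 = 30.4 nm.

30.4 nm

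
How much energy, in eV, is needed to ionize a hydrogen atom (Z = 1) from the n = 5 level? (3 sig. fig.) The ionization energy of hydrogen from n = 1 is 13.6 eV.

E_5 = −13.60/25 = −0.544 eV, so ionization (to E = 0) requires 0.544 eV.

0.544 eV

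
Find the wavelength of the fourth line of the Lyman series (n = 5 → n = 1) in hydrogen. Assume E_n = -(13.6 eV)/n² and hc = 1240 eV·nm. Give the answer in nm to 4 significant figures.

94.98 nm

The Lyman series terminates on n_f = 1; the fourth line has n_i = 1+4 = 5.
ΔE = 13.60 × (1/1² − 1/5²) = 13.06 eV.
λ = 1240 / 13.06 = 94.98 nm.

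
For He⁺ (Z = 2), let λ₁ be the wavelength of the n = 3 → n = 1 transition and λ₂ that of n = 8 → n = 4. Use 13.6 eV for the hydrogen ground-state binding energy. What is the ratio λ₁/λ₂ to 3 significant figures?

λ ∝ 1/ΔE ∝ 1/(1/n_f² − 1/n_i²), and the Z² and hc factors cancel in the ratio.
λ₁/λ₂ = (1/4² − 1/8²)/(1/1² − 1/3²) = 0.04688/0.8889 = 0.0527.

0.0527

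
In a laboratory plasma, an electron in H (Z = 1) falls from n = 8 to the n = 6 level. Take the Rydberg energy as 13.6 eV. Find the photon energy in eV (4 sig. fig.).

E_8 = −13.60/64 = −0.2125 eV and E_6 = −13.60/36 = −0.3778 eV.
The photon energy is |E_8 − E_6| = 0.1653 eV.

0.1653 eV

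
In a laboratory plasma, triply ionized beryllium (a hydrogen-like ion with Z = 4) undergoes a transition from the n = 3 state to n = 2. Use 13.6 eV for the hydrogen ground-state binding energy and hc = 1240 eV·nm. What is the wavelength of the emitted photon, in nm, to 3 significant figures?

41.0 nm

For Z = 4 the level energies scale as Z², so the effective Rydberg energy is 13.6 × 16 = 217.6 eV.
ΔE = 217.6 × (1/2² − 1/3²) = 217.6 × 0.1389 = 30.22 eV.
λ = hc/ΔE = 1240 / 30.22 = 41.0 nm.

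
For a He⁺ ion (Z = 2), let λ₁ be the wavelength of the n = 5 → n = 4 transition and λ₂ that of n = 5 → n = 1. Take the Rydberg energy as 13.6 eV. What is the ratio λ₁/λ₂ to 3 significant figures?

λ ∝ 1/ΔE ∝ 1/(1/n_f² − 1/n_i²), and the Z² and hc factors cancel in the ratio.
λ₁/λ₂ = (1/1² − 1/5²)/(1/4² − 1/5²) = 0.9600/0.02250 = 42.7.

42.7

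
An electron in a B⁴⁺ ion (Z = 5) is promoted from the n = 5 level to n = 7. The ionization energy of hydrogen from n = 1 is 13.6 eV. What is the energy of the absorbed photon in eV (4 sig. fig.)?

6.661 eV

The Bohr energies scale as Z², so for Z = 5: E_n = −340.0/n² eV.
E_7 = −340.0/49 = −6.939 eV and E_5 = −340.0/25 = −13.60 eV.
The photon energy is |E_7 − E_5| = 6.661 eV.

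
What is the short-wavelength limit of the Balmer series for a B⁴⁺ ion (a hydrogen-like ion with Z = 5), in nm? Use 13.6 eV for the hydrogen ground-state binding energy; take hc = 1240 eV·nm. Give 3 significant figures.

The Balmer series has lower level n_f = 2; the series limit corresponds to n_i → ∞.
ΔE_max = 13.6 × 25 / 2² = 85.00 eV.
λ_min = 1240 / 85.00 = 14.6 nm.

14.6 nm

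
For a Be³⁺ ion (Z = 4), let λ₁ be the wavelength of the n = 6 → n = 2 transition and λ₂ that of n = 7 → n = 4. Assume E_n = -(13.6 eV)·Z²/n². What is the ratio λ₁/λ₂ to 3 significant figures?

λ ∝ 1/ΔE ∝ 1/(1/n_f² − 1/n_i²), and the Z² and hc factors cancel in the ratio.
λ₁/λ₂ = (1/4² − 1/7²)/(1/2² − 1/6²) = 0.04209/0.2222 = 0.189.

0.189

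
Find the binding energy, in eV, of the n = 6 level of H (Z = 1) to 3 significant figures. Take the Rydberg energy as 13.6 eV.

0.378 eV

E_6 = −13.60/36 = −0.378 eV, so ionization (to E = 0) requires 0.378 eV.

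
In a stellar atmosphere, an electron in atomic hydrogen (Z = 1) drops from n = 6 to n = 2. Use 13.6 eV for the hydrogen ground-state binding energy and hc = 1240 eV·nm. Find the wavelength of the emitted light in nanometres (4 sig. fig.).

ΔE = 13.60 × (1/2² − 1/6²) = 13.60 × 0.2222 = 3.022 eV.
λ = hc/ΔE = 1240 / 3.022 = 410.3 nm.

410.3 nm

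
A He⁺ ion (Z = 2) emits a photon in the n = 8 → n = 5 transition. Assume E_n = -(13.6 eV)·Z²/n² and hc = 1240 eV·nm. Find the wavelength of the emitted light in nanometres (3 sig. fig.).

935 nm

For Z = 2 the level energies scale as Z², so the effective Rydberg energy is 13.6 × 4 = 54.40 eV.
ΔE = 54.40 × (1/5² − 1/8²) = 54.40 × 0.02438 = 1.326 eV.
λ = hc/ΔE = 1240 / 1.326 = 935 nm.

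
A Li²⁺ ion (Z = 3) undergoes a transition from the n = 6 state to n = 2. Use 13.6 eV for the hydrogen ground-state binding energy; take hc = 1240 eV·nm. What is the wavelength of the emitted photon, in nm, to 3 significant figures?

For Z = 3 the level energies scale as Z², so the effective Rydberg energy is 13.6 × 9 = 122.4 eV.
ΔE = 122.4 × (1/2² − 1/6²) = 122.4 × 0.2222 = 27.20 eV.
λ = hc/ΔE = 1240 / 27.20 = 45.6 nm.

45.6 nm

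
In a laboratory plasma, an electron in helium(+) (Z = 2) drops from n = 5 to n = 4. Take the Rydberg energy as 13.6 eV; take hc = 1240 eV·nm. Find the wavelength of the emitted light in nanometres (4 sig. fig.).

1013 nm

For Z = 2 the level energies scale as Z², so the effective Rydberg energy is 13.6 × 4 = 54.40 eV.
ΔE = 54.40 × (1/4² − 1/5²) = 54.40 × 0.02250 = 1.224 eV.
λ = hc/ΔE = 1240 / 1.224 = 1013 nm.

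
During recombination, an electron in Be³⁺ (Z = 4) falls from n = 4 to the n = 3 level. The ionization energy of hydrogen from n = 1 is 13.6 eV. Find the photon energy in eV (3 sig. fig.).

The Bohr energies scale as Z², so for Z = 4: E_n = −217.6/n² eV.
E_4 = −217.6/16 = −13.60 eV and E_3 = −217.6/9 = −24.18 eV.
The photon energy is |E_4 − E_3| = 10.6 eV.

10.6 eV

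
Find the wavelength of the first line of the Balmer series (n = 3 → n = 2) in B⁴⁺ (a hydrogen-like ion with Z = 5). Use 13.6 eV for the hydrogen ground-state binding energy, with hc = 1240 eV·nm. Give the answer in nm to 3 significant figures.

26.3 nm

The Balmer series terminates on n_f = 2; the first line has n_i = 2+1 = 3.
ΔE = 340.0 × (1/2² − 1/3²) = 47.22 eV.
λ = 1240 / 47.22 = 26.3 nm.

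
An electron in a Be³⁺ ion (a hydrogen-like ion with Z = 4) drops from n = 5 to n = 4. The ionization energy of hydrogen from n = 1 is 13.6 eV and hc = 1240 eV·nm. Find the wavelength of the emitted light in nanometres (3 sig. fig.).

For Z = 4 the level energies scale as Z², so the effective Rydberg energy is 13.6 × 16 = 217.6 eV.
ΔE = 217.6 × (1/4² − 1/5²) = 217.6 × 0.02250 = 4.896 eV.
λ = hc/ΔE = 1240 / 4.896 = 253 nm.

253 nm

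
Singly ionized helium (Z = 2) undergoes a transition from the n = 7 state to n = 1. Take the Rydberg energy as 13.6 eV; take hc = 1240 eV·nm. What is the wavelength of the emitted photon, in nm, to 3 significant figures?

23.3 nm

For Z = 2 the level energies scale as Z², so the effective Rydberg energy is 13.6 × 4 = 54.40 eV.
ΔE = 54.40 × (1/1² − 1/7²) = 54.40 × 0.9796 = 53.29 eV.
λ = hc/ΔE = 1240 / 53.29 = 23.3 nm.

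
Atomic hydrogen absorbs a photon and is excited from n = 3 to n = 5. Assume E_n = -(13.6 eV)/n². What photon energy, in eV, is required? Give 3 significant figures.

E_5 = −13.60/25 = −0.5440 eV and E_3 = −13.60/9 = −1.511 eV.
The photon energy is |E_5 − E_3| = 0.967 eV.

0.967 eV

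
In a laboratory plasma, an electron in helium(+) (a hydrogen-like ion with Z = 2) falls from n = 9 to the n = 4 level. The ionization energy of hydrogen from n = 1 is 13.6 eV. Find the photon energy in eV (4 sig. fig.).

2.728 eV

The Bohr energies scale as Z², so for Z = 2: E_n = −54.40/n² eV.
E_9 = −54.40/81 = −0.6716 eV and E_4 = −54.40/16 = −3.400 eV.
The photon energy is |E_9 − E_4| = 2.728 eV.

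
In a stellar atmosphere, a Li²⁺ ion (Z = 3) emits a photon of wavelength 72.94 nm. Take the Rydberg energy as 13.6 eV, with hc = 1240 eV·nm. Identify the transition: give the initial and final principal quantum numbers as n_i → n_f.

The photon energy is ΔE = hc/λ = 1240 / 72.94 = 17.00 eV.
With Z = 3, ΔE = 122.4 × (1/n_f² − 1/n_i²), so 1/n_f² − 1/n_i² = 0.1389.
Trying n_f = 2 gives 1/n_i² = 0.1111, i.e. n_i ≈ 3; this pair matches.

n_i = 3, n_f = 2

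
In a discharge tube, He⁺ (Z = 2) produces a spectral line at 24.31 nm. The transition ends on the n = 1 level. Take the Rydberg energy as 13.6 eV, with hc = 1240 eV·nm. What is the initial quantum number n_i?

n_i = 4

The photon energy is ΔE = hc/λ = 1240 / 24.31 = 51.01 eV.
With Z = 2, ΔE = 54.40 × (1/n_f² − 1/n_i²), so 1/n_f² − 1/n_i² = 0.9376.
With n_f = 1: 1/n_i² = 1/1 − 0.9376 = 0.06236, so n_i ≈ 4.00.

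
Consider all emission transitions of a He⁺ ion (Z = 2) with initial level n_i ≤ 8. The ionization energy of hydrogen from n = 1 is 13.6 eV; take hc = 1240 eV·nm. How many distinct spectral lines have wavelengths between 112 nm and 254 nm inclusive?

4

Enumerate all n_i → n_f pairs with 1 ≤ n_f < n_i ≤ 8 and compute λ = 1240 / [13.6·4·(1/n_f² − 1/n_i²)].
Lines falling in [112, 254] nm: 4→2 (121.6 nm), 3→2 (164.1 nm), 8→3 (238.7 nm), 7→3 (251.3 nm).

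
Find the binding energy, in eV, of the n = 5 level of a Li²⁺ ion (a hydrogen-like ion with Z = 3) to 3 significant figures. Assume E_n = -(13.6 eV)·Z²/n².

4.90 eV

E_n = −13.6 Z²/n² = −122.4/n² eV for Z = 3.
E_5 = −122.4/25 = −4.90 eV, so ionization (to E = 0) requires 4.90 eV.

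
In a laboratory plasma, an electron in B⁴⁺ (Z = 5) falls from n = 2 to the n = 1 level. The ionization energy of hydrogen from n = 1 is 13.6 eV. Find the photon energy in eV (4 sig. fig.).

The Bohr energies scale as Z², so for Z = 5: E_n = −340.0/n² eV.
E_2 = −340.0/4 = −85.00 eV and E_1 = −340.0/1 = −340.0 eV.
The photon energy is |E_2 − E_1| = 255.0 eV.

255.0 eV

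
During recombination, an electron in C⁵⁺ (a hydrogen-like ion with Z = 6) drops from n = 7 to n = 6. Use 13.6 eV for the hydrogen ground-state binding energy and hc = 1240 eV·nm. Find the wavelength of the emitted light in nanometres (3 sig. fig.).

For Z = 6 the level energies scale as Z², so the effective Rydberg energy is 13.6 × 36 = 489.6 eV.
ΔE = 489.6 × (1/6² − 1/7²) = 489.6 × 0.007370 = 3.608 eV.
λ = hc/ΔE = 1240 / 3.608 = 344 nm.

344 nm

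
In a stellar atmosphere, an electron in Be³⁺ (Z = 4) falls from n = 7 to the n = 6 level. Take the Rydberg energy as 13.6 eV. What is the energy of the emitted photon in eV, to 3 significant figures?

The Bohr energies scale as Z², so for Z = 4: E_n = −217.6/n² eV.
E_7 = −217.6/49 = −4.441 eV and E_6 = −217.6/36 = −6.044 eV.
The photon energy is |E_7 − E_6| = 1.60 eV.

1.60 eV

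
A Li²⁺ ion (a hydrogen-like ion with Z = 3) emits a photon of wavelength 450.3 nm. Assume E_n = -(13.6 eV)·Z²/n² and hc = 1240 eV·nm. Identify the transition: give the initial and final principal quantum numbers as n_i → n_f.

n_i = 5, n_f = 4

The photon energy is ΔE = hc/λ = 1240 / 450.3 = 2.754 eV.
With Z = 3, ΔE = 122.4 × (1/n_f² − 1/n_i²), so 1/n_f² − 1/n_i² = 0.02250.
Trying n_f = 4 gives 1/n_i² = 0.04000, i.e. n_i ≈ 5; this pair matches.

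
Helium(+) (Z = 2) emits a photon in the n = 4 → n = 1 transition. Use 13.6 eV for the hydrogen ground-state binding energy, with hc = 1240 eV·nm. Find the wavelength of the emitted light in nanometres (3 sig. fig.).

24.3 nm

For Z = 2 the level energies scale as Z², so the effective Rydberg energy is 13.6 × 4 = 54.40 eV.
ΔE = 54.40 × (1/1² − 1/4²) = 54.40 × 0.9375 = 51.00 eV.
λ = hc/ΔE = 1240 / 51.00 = 24.3 nm.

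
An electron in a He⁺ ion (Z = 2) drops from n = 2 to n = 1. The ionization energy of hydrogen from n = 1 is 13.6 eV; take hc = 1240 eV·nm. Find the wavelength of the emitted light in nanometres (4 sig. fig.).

For Z = 2 the level energies scale as Z², so the effective Rydberg energy is 13.6 × 4 = 54.40 eV.
ΔE = 54.40 × (1/1² − 1/2²) = 54.40 × 0.7500 = 40.80 eV.
λ = hc/ΔE = 1240 / 40.80 = 30.39 nm.

30.39 nm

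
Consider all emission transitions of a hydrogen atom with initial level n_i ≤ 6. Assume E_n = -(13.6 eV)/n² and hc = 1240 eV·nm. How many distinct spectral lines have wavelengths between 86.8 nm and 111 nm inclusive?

4

Enumerate all n_i → n_f pairs with 1 ≤ n_f < n_i ≤ 6 and compute λ = 1240 / [13.6·1·(1/n_f² − 1/n_i²)].
Lines falling in [86.8, 111] nm: 6→1 (93.78 nm), 5→1 (94.98 nm), 4→1 (97.25 nm), 3→1 (102.6 nm).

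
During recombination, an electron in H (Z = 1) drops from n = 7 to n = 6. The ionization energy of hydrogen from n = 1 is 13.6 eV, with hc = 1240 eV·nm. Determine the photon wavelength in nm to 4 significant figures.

ΔE = 13.60 × (1/6² − 1/7²) = 13.60 × 0.007370 = 0.1002 eV.
λ = hc/ΔE = 1240 / 0.1002 = 12370 nm.

12370 nm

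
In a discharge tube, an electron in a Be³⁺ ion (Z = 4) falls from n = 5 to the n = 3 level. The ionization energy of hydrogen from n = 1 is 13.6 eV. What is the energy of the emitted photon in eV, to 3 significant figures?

The Bohr energies scale as Z², so for Z = 4: E_n = −217.6/n² eV.
E_5 = −217.6/25 = −8.704 eV and E_3 = −217.6/9 = −24.18 eV.
The photon energy is |E_5 − E_3| = 15.5 eV.

15.5 eV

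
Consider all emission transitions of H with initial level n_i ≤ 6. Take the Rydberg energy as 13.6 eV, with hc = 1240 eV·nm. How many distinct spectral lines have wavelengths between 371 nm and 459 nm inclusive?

2

Enumerate all n_i → n_f pairs with 1 ≤ n_f < n_i ≤ 6 and compute λ = 1240 / [13.6·1·(1/n_f² − 1/n_i²)].
Lines falling in [371, 459] nm: 6→2 (410.3 nm), 5→2 (434.2 nm).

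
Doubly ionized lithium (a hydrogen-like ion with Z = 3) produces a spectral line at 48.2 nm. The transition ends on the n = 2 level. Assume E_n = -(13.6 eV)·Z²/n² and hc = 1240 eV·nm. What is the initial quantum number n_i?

n_i = 5

The photon energy is ΔE = hc/λ = 1240 / 48.2 = 25.73 eV.
With Z = 3, ΔE = 122.4 × (1/n_f² − 1/n_i²), so 1/n_f² − 1/n_i² = 0.2102.
With n_f = 2: 1/n_i² = 1/4 − 0.2102 = 0.03982, so n_i ≈ 5.01.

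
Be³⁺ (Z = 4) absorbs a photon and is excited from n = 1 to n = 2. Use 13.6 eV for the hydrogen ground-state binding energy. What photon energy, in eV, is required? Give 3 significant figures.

163 eV

The Bohr energies scale as Z², so for Z = 4: E_n = −217.6/n² eV.
E_2 = −217.6/4 = −54.40 eV and E_1 = −217.6/1 = −217.6 eV.
The photon energy is |E_2 − E_1| = 163 eV.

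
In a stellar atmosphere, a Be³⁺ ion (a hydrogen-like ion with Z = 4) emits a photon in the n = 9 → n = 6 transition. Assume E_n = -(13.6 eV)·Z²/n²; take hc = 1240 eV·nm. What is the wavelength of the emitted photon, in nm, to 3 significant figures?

369 nm

For Z = 4 the level energies scale as Z², so the effective Rydberg energy is 13.6 × 16 = 217.6 eV.
ΔE = 217.6 × (1/6² − 1/9²) = 217.6 × 0.01543 = 3.358 eV.
λ = hc/ΔE = 1240 / 3.358 = 369 nm.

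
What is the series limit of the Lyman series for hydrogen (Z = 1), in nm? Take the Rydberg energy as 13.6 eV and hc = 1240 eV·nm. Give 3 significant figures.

The Lyman series has lower level n_f = 1; the series limit corresponds to n_i → ∞.
ΔE_max = 13.6 × 1 / 1² = 13.60 eV.
λ_min = 1240 / 13.60 = 91.2 nm.

91.2 nm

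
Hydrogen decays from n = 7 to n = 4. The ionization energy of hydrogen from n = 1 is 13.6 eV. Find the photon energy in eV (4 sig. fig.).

E_7 = −13.60/49 = −0.2776 eV and E_4 = −13.60/16 = −0.8500 eV.
The photon energy is |E_7 − E_4| = 0.5724 eV.

0.5724 eV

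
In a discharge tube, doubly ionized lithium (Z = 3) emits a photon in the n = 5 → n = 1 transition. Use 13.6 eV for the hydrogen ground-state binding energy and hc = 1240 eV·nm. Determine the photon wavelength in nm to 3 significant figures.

For Z = 3 the level energies scale as Z², so the effective Rydberg energy is 13.6 × 9 = 122.4 eV.
ΔE = 122.4 × (1/1² − 1/5²) = 122.4 × 0.9600 = 117.5 eV.
λ = hc/ΔE = 1240 / 117.5 = 10.6 nm.

10.6 nm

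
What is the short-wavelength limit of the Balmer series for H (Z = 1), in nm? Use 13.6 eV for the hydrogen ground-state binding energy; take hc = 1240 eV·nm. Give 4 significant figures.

The Balmer series has lower level n_f = 2; the series limit corresponds to n_i → ∞.
ΔE_max = 13.6 × 1 / 2² = 3.400 eV.
λ_min = 1240 / 3.400 = 364.7 nm.

364.7 nm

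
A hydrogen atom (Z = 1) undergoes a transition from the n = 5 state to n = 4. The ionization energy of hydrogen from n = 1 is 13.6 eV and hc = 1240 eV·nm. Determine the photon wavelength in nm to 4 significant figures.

ΔE = 13.60 × (1/4² − 1/5²) = 13.60 × 0.02250 = 0.3060 eV.
λ = hc/ΔE = 1240 / 0.3060 = 4052 nm.
This line belongs to the Brackett series.

4052 nm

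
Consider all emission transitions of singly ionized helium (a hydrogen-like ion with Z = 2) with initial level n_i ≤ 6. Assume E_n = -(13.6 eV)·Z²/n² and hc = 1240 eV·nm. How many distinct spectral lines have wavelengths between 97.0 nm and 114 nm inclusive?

2

Enumerate all n_i → n_f pairs with 1 ≤ n_f < n_i ≤ 6 and compute λ = 1240 / [13.6·4·(1/n_f² − 1/n_i²)].
Lines falling in [97.0, 114] nm: 6→2 (102.6 nm), 5→2 (108.5 nm).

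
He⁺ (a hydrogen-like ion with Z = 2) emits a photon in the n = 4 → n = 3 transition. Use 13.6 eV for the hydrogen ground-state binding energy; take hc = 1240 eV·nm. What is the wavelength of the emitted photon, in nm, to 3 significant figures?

For Z = 2 the level energies scale as Z², so the effective Rydberg energy is 13.6 × 4 = 54.40 eV.
ΔE = 54.40 × (1/3² − 1/4²) = 54.40 × 0.04861 = 2.644 eV.
λ = hc/ΔE = 1240 / 2.644 = 469 nm.

469 nm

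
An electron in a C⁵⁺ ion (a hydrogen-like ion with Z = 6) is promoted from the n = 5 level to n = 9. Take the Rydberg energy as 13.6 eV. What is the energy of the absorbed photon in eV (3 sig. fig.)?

The Bohr energies scale as Z², so for Z = 6: E_n = −489.6/n² eV.
E_9 = −489.6/81 = −6.044 eV and E_5 = −489.6/25 = −19.58 eV.
The photon energy is |E_9 − E_5| = 13.5 eV.

13.5 eV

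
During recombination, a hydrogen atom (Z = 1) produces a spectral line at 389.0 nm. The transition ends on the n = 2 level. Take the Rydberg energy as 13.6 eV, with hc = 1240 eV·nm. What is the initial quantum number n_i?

n_i = 8

The photon energy is ΔE = hc/λ = 1240 / 389.0 = 3.188 eV.
With Z = 1, ΔE = 13.60 × (1/n_f² − 1/n_i²), so 1/n_f² − 1/n_i² = 0.2344.
With n_f = 2: 1/n_i² = 1/4 − 0.2344 = 0.01561, so n_i ≈ 8.00.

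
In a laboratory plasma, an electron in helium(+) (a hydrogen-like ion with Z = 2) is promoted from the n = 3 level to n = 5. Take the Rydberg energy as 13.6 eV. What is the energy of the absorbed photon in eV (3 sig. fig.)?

The Bohr energies scale as Z², so for Z = 2: E_n = −54.40/n² eV.
E_5 = −54.40/25 = −2.176 eV and E_3 = −54.40/9 = −6.044 eV.
The photon energy is |E_5 − E_3| = 3.87 eV.

3.87 eV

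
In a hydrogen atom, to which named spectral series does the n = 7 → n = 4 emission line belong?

The series is set by the lower level: n_f = 4 is the Brackett series.

Brackett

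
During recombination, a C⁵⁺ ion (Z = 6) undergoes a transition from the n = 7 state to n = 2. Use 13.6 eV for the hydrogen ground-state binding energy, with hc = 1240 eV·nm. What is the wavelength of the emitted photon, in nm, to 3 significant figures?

For Z = 6 the level energies scale as Z², so the effective Rydberg energy is 13.6 × 36 = 489.6 eV.
ΔE = 489.6 × (1/2² − 1/7²) = 489.6 × 0.2296 = 112.4 eV.
λ = hc/ΔE = 1240 / 112.4 = 11.0 nm.

11.0 nm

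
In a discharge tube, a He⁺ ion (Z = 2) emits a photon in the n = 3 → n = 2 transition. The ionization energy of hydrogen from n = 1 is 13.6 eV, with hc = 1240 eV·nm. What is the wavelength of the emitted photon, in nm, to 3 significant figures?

For Z = 2 the level energies scale as Z², so the effective Rydberg energy is 13.6 × 4 = 54.40 eV.
ΔE = 54.40 × (1/2² − 1/3²) = 54.40 × 0.1389 = 7.556 eV.
λ = hc/ΔE = 1240 / 7.556 = 164 nm.

164 nm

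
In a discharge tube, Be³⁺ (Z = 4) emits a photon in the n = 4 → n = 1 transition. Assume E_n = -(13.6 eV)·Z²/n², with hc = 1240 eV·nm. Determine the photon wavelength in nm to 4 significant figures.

6.078 nm

For Z = 4 the level energies scale as Z², so the effective Rydberg energy is 13.6 × 16 = 217.6 eV.
ΔE = 217.6 × (1/1² − 1/4²) = 217.6 × 0.9375 = 204.0 eV.
λ = hc/ΔE = 1240 / 204.0 = 6.078 nm.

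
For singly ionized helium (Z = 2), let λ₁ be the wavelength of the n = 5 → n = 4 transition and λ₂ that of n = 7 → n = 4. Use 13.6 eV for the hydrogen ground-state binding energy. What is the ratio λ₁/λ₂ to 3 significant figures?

1.87

λ ∝ 1/ΔE ∝ 1/(1/n_f² − 1/n_i²), and the Z² and hc factors cancel in the ratio.
λ₁/λ₂ = (1/4² − 1/7²)/(1/4² − 1/5²) = 0.04209/0.02250 = 1.87.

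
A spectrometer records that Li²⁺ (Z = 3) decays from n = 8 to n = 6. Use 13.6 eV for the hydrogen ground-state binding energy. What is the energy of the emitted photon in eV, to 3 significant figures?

1.49 eV

The Bohr energies scale as Z², so for Z = 3: E_n = −122.4/n² eV.
E_8 = −122.4/64 = −1.913 eV and E_6 = −122.4/36 = −3.400 eV.
The photon energy is |E_8 − E_6| = 1.49 eV.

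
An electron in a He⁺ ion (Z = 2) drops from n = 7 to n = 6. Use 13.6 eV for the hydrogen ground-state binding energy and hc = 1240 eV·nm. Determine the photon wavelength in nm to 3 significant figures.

For Z = 2 the level energies scale as Z², so the effective Rydberg energy is 13.6 × 4 = 54.40 eV.
ΔE = 54.40 × (1/6² − 1/7²) = 54.40 × 0.007370 = 0.4009 eV.
λ = hc/ΔE = 1240 / 0.4009 = 3090 nm.

3090 nm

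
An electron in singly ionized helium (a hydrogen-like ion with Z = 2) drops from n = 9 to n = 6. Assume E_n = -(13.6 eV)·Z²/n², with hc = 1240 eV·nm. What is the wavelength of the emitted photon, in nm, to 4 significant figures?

For Z = 2 the level energies scale as Z², so the effective Rydberg energy is 13.6 × 4 = 54.40 eV.
ΔE = 54.40 × (1/6² − 1/9²) = 54.40 × 0.01543 = 0.8395 eV.
λ = hc/ΔE = 1240 / 0.8395 = 1477 nm.

1477 nm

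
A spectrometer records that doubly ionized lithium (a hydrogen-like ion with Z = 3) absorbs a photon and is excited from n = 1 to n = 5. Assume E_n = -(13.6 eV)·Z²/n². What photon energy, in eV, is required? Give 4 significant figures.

117.5 eV

The Bohr energies scale as Z², so for Z = 3: E_n = −122.4/n² eV.
E_5 = −122.4/25 = −4.896 eV and E_1 = −122.4/1 = −122.4 eV.
The photon energy is |E_5 − E_1| = 117.5 eV.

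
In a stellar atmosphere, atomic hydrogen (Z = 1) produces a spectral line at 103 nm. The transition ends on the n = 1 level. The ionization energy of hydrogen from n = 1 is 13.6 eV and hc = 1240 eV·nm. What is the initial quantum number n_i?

n_i = 3

The photon energy is ΔE = hc/λ = 1240 / 103 = 12.04 eV.
With Z = 1, ΔE = 13.60 × (1/n_f² − 1/n_i²), so 1/n_f² − 1/n_i² = 0.8852.
With n_f = 1: 1/n_i² = 1/1 − 0.8852 = 0.1148, so n_i ≈ 2.95.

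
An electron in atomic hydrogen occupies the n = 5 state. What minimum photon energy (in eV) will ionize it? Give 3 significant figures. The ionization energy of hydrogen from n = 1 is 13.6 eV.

0.544 eV

E_5 = −13.60/25 = −0.544 eV, so ionization (to E = 0) requires 0.544 eV.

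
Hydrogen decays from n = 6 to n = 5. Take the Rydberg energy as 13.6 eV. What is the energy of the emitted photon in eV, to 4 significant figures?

0.1662 eV

E_6 = −13.60/36 = −0.3778 eV and E_5 = −13.60/25 = −0.5440 eV.
The photon energy is |E_6 − E_5| = 0.1662 eV.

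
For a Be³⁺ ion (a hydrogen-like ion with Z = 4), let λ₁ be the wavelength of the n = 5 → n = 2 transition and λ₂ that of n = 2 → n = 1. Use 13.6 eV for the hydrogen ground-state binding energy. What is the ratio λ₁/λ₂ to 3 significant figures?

3.57

λ ∝ 1/ΔE ∝ 1/(1/n_f² − 1/n_i²), and the Z² and hc factors cancel in the ratio.
λ₁/λ₂ = (1/1² − 1/2²)/(1/2² − 1/5²) = 0.7500/0.2100 = 3.57.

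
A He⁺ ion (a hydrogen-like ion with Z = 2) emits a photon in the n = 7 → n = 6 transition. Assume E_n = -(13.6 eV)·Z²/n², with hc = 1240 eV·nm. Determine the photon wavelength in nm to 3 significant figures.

For Z = 2 the level energies scale as Z², so the effective Rydberg energy is 13.6 × 4 = 54.40 eV.
ΔE = 54.40 × (1/6² − 1/7²) = 54.40 × 0.007370 = 0.4009 eV.
λ = hc/ΔE = 1240 / 0.4009 = 3090 nm.

3090 nm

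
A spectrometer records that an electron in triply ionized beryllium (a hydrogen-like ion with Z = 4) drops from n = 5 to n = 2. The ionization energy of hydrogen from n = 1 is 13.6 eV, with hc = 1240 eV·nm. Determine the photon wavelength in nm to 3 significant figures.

For Z = 4 the level energies scale as Z², so the effective Rydberg energy is 13.6 × 16 = 217.6 eV.
ΔE = 217.6 × (1/2² − 1/5²) = 217.6 × 0.2100 = 45.70 eV.
λ = hc/ΔE = 1240 / 45.70 = 27.1 nm.

27.1 nm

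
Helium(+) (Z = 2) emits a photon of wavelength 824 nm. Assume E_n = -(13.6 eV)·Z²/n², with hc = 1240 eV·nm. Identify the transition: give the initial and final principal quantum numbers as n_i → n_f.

The photon energy is ΔE = hc/λ = 1240 / 824 = 1.505 eV.
With Z = 2, ΔE = 54.40 × (1/n_f² − 1/n_i²), so 1/n_f² − 1/n_i² = 0.02766.
Trying n_f = 5 gives 1/n_i² = 0.01234, i.e. n_i ≈ 9; this pair matches.

n_i = 9, n_f = 5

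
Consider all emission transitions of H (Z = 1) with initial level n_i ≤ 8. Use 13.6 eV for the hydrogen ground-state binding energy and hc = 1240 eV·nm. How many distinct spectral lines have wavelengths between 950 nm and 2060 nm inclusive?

6

Enumerate all n_i → n_f pairs with 1 ≤ n_f < n_i ≤ 8 and compute λ = 1240 / [13.6·1·(1/n_f² − 1/n_i²)].
Lines falling in [950, 2060] nm: 8→3 (954.9 nm), 7→3 (1005 nm), 6→3 (1094 nm), 5→3 (1282 nm), 4→3 (1876 nm), 8→4 (1945 nm).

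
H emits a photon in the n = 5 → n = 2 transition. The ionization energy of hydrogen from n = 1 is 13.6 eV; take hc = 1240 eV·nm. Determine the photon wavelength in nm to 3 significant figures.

ΔE = 13.60 × (1/2² − 1/5²) = 13.60 × 0.2100 = 2.856 eV.
λ = hc/ΔE = 1240 / 2.856 = 434 nm.
This line belongs to the Balmer series.

434 nm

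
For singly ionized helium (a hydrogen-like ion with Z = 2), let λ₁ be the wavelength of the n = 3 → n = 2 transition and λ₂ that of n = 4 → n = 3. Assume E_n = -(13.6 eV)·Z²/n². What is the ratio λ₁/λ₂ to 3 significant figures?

λ ∝ 1/ΔE ∝ 1/(1/n_f² − 1/n_i²), and the Z² and hc factors cancel in the ratio.
λ₁/λ₂ = (1/3² − 1/4²)/(1/2² − 1/3²) = 0.04861/0.1389 = 0.350.

0.350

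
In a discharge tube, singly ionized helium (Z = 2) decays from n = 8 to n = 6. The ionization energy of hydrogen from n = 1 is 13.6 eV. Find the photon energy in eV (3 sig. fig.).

The Bohr energies scale as Z², so for Z = 2: E_n = −54.40/n² eV.
E_8 = −54.40/64 = −0.8500 eV and E_6 = −54.40/36 = −1.511 eV.
The photon energy is |E_8 − E_6| = 0.661 eV.

0.661 eV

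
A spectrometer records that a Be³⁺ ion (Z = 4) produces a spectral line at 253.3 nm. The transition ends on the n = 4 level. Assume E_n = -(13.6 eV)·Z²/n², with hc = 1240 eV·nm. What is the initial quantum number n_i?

n_i = 5

The photon energy is ΔE = hc/λ = 1240 / 253.3 = 4.895 eV.
With Z = 4, ΔE = 217.6 × (1/n_f² − 1/n_i²), so 1/n_f² − 1/n_i² = 0.02250.
With n_f = 4: 1/n_i² = 1/16 − 0.02250 = 0.04000, so n_i ≈ 5.00.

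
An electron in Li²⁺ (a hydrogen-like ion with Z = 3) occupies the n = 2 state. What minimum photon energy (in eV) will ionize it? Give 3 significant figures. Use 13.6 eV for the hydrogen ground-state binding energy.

30.6 eV

E_n = −13.6 Z²/n² = −122.4/n² eV for Z = 3.
E_2 = −122.4/4 = −30.6 eV, so ionization (to E = 0) requires 30.6 eV.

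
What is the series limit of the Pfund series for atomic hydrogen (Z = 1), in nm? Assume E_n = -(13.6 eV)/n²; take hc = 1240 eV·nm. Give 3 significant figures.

The Pfund series has lower level n_f = 5; the series limit corresponds to n_i → ∞.
ΔE_max = 13.6 × 1 / 5² = 0.5440 eV.
λ_min = 1240 / 0.5440 = 2280 nm.

2280 nm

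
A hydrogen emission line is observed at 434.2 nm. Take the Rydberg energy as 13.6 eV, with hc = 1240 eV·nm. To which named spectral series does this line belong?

Balmer

ΔE = 1240/434.2 = 2.856 eV.
This matches 13.6 × (1/2² − 1/5²), so n_f = 2: the Balmer series.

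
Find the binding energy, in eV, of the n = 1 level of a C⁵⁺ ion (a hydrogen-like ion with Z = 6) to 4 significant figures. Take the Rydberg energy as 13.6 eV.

489.6 eV

E_n = −13.6 Z²/n² = −489.6/n² eV for Z = 6.
E_1 = −489.6/1 = −489.6 eV, so ionization (to E = 0) requires 489.6 eV.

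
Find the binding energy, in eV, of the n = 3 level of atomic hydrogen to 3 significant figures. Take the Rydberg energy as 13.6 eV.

1.51 eV

E_3 = −13.60/9 = −1.51 eV, so ionization (to E = 0) requires 1.51 eV.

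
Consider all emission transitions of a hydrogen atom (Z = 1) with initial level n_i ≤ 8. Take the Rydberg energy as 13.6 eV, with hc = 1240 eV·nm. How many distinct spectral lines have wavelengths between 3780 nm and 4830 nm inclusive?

Enumerate all n_i → n_f pairs with 1 ≤ n_f < n_i ≤ 8 and compute λ = 1240 / [13.6·1·(1/n_f² − 1/n_i²)].
Lines falling in [3780, 4830] nm: 5→4 (4052 nm), 7→5 (4654 nm).

2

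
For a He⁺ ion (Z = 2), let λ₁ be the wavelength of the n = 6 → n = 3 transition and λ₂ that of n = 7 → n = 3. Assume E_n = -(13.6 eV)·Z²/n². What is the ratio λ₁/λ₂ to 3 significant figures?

λ ∝ 1/ΔE ∝ 1/(1/n_f² − 1/n_i²), and the Z² and hc factors cancel in the ratio.
λ₁/λ₂ = (1/3² − 1/7²)/(1/3² − 1/6²) = 0.09070/0.08333 = 1.09.

1.09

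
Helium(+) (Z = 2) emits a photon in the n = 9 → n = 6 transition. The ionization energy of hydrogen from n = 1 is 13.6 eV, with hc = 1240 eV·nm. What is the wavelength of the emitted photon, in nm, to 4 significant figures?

For Z = 2 the level energies scale as Z², so the effective Rydberg energy is 13.6 × 4 = 54.40 eV.
ΔE = 54.40 × (1/6² − 1/9²) = 54.40 × 0.01543 = 0.8395 eV.
λ = hc/ΔE = 1240 / 0.8395 = 1477 nm.

1477 nm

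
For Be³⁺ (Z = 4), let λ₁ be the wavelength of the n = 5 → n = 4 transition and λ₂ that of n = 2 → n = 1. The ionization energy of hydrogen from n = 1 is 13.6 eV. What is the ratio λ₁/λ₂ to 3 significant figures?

33.3

λ ∝ 1/ΔE ∝ 1/(1/n_f² − 1/n_i²), and the Z² and hc factors cancel in the ratio.
λ₁/λ₂ = (1/1² − 1/2²)/(1/4² − 1/5²) = 0.7500/0.02250 = 33.3.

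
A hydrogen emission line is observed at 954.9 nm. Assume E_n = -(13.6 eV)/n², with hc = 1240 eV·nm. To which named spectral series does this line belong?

ΔE = 1240/954.9 = 1.299 eV.
This matches 13.6 × (1/3² − 1/8²), so n_f = 3: the Paschen series.

Paschen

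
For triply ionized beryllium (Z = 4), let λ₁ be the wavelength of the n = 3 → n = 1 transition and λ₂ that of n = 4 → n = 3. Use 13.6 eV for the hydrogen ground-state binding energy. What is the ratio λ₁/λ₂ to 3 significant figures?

0.0547

λ ∝ 1/ΔE ∝ 1/(1/n_f² − 1/n_i²), and the Z² and hc factors cancel in the ratio.
λ₁/λ₂ = (1/3² − 1/4²)/(1/1² − 1/3²) = 0.04861/0.8889 = 0.0547.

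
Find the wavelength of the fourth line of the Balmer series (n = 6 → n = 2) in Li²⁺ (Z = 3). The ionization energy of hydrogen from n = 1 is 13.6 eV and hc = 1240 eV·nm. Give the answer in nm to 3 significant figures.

The Balmer series terminates on n_f = 2; the fourth line has n_i = 2+4 = 6.
ΔE = 122.4 × (1/2² − 1/6²) = 27.20 eV.
λ = 1240 / 27.20 = 45.6 nm.

45.6 nm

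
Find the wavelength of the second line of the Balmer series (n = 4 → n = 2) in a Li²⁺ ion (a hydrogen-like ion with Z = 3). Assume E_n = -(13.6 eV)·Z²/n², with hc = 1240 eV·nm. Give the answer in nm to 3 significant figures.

54.0 nm

The Balmer series terminates on n_f = 2; the second line has n_i = 2+2 = 4.
ΔE = 122.4 × (1/2² − 1/4²) = 22.95 eV.
λ = 1240 / 22.95 = 54.0 nm.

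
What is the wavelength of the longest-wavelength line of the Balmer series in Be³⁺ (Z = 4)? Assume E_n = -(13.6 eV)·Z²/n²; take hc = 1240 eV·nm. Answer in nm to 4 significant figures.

The Balmer series terminates on n_f = 2; the first line has n_i = 2+1 = 3.
ΔE = 217.6 × (1/2² − 1/3²) = 30.22 eV.
λ = 1240 / 30.22 = 41.03 nm.

41.03 nm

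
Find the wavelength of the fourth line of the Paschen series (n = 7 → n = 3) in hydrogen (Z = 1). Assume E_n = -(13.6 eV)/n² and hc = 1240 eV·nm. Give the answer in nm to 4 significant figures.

The Paschen series terminates on n_f = 3; the fourth line has n_i = 3+4 = 7.
ΔE = 13.60 × (1/3² − 1/7²) = 1.234 eV.
λ = 1240 / 1.234 = 1005 nm.

1005 nm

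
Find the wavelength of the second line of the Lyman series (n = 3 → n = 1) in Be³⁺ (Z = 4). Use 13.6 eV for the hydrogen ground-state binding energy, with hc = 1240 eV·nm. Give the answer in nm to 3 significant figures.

6.41 nm

The Lyman series terminates on n_f = 1; the second line has n_i = 1+2 = 3.
ΔE = 217.6 × (1/1² − 1/3²) = 193.4 eV.
λ = 1240 / 193.4 = 6.41 nm.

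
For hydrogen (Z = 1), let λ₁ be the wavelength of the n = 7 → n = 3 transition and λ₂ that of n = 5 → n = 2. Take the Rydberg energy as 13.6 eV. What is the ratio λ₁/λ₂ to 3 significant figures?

2.32

λ ∝ 1/ΔE ∝ 1/(1/n_f² − 1/n_i²), and the Z² and hc factors cancel in the ratio.
λ₁/λ₂ = (1/2² − 1/5²)/(1/3² − 1/7²) = 0.2100/0.09070 = 2.32.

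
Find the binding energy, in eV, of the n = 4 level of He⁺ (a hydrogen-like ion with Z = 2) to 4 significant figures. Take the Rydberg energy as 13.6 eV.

3.400 eV

E_n = −13.6 Z²/n² = −54.40/n² eV for Z = 2.
E_4 = −54.40/16 = −3.400 eV, so ionization (to E = 0) requires 3.400 eV.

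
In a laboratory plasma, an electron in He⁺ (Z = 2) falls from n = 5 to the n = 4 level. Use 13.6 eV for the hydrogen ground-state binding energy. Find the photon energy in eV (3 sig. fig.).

1.22 eV

The Bohr energies scale as Z², so for Z = 2: E_n = −54.40/n² eV.
E_5 = −54.40/25 = −2.176 eV and E_4 = −54.40/16 = −3.400 eV.
The photon energy is |E_5 − E_4| = 1.22 eV.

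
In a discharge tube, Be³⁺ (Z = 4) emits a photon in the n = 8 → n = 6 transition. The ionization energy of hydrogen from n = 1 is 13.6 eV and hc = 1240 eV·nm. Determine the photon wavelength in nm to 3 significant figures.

For Z = 4 the level energies scale as Z², so the effective Rydberg energy is 13.6 × 16 = 217.6 eV.
ΔE = 217.6 × (1/6² − 1/8²) = 217.6 × 0.01215 = 2.644 eV.
λ = hc/ΔE = 1240 / 2.644 = 469 nm.

469 nm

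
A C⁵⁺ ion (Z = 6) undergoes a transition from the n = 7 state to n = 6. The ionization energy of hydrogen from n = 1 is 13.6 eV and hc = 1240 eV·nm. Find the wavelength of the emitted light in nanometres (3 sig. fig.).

For Z = 6 the level energies scale as Z², so the effective Rydberg energy is 13.6 × 36 = 489.6 eV.
ΔE = 489.6 × (1/6² − 1/7²) = 489.6 × 0.007370 = 3.608 eV.
λ = hc/ΔE = 1240 / 3.608 = 344 nm.

344 nm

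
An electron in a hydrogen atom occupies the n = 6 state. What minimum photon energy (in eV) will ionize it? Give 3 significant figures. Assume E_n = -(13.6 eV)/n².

E_6 = −13.60/36 = −0.378 eV, so ionization (to E = 0) requires 0.378 eV.

0.378 eV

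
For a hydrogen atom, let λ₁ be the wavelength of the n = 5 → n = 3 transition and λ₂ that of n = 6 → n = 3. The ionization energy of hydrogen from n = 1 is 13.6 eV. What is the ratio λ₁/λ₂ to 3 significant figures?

λ ∝ 1/ΔE ∝ 1/(1/n_f² − 1/n_i²), and the Z² and hc factors cancel in the ratio.
λ₁/λ₂ = (1/3² − 1/6²)/(1/3² − 1/5²) = 0.08333/0.07111 = 1.17.

1.17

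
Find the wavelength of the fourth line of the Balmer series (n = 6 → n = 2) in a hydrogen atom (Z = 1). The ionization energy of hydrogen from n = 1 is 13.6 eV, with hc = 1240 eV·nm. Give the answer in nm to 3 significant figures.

The Balmer series terminates on n_f = 2; the fourth line has n_i = 2+4 = 6.
ΔE = 13.60 × (1/2² − 1/6²) = 3.022 eV.
λ = 1240 / 3.022 = 410 nm.

410 nm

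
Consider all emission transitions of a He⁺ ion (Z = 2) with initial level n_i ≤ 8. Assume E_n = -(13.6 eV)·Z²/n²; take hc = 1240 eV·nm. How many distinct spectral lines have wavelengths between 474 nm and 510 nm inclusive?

Enumerate all n_i → n_f pairs with 1 ≤ n_f < n_i ≤ 8 and compute λ = 1240 / [13.6·4·(1/n_f² − 1/n_i²)].
Lines falling in [474, 510] nm: 8→4 (486.3 nm).

1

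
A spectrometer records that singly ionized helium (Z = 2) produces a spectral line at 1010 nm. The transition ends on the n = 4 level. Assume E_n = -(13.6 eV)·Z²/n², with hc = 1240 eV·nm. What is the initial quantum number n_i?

n_i = 5

The photon energy is ΔE = hc/λ = 1240 / 1010 = 1.228 eV.
With Z = 2, ΔE = 54.40 × (1/n_f² − 1/n_i²), so 1/n_f² − 1/n_i² = 0.02257.
With n_f = 4: 1/n_i² = 1/16 − 0.02257 = 0.03993, so n_i ≈ 5.00.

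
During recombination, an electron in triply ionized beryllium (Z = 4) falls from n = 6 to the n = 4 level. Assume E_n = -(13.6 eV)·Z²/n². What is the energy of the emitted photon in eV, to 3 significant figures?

The Bohr energies scale as Z², so for Z = 4: E_n = −217.6/n² eV.
E_6 = −217.6/36 = −6.044 eV and E_4 = −217.6/16 = −13.60 eV.
The photon energy is |E_6 − E_4| = 7.56 eV.

7.56 eV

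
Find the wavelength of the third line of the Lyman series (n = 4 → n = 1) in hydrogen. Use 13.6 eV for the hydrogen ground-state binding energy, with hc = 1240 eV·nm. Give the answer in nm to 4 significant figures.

The Lyman series terminates on n_f = 1; the third line has n_i = 1+3 = 4.
ΔE = 13.60 × (1/1² − 1/4²) = 12.75 eV.
λ = 1240 / 12.75 = 97.25 nm.

97.25 nm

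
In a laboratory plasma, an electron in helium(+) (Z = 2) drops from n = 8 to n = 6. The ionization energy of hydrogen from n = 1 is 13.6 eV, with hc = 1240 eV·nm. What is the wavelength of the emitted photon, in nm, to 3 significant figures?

1880 nm

For Z = 2 the level energies scale as Z², so the effective Rydberg energy is 13.6 × 4 = 54.40 eV.
ΔE = 54.40 × (1/6² − 1/8²) = 54.40 × 0.01215 = 0.6611 eV.
λ = hc/ΔE = 1240 / 0.6611 = 1880 nm.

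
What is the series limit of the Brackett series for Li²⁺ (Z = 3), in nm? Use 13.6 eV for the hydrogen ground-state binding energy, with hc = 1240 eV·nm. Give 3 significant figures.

The Brackett series has lower level n_f = 4; the series limit corresponds to n_i → ∞.
ΔE_max = 13.6 × 9 / 4² = 7.650 eV.
λ_min = 1240 / 7.650 = 162 nm.

162 nm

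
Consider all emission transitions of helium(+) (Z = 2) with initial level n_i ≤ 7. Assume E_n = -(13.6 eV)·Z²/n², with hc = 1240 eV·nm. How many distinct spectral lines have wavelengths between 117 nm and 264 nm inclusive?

Enumerate all n_i → n_f pairs with 1 ≤ n_f < n_i ≤ 7 and compute λ = 1240 / [13.6·4·(1/n_f² − 1/n_i²)].
Lines falling in [117, 264] nm: 4→2 (121.6 nm), 3→2 (164.1 nm), 7→3 (251.3 nm).

3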